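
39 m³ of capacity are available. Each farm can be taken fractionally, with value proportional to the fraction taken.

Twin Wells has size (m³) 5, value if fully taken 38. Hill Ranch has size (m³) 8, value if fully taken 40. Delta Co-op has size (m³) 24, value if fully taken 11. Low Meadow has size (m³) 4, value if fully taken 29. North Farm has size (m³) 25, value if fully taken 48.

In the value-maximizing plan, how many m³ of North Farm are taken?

22

Best value per unit of size first: Twin Wells 38/5≈7.6, Low Meadow 29/4≈7.25, Hill Ranch 40/8≈5, North Farm 48/25≈1.92, Delta Co-op 11/24≈0.458.
All 5 m³ of Twin Wells fit (value 38) — 34 remain.
Take all of Low Meadow (4 m³, value 29) — 30 m³ left.
All 8 m³ of Hill Ranch fit (value 40) — 22 remain.
Fill the last 22 m³ with part of North Farm: 22/25 of it earns 42.24.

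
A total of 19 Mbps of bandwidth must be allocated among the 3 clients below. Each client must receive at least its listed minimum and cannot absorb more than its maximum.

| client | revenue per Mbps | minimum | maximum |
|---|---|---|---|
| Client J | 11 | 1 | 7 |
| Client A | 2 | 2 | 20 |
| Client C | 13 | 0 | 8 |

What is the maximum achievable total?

189

Meeting every minimum uses 1+2+0 = 3 Mbps, leaving 16.
Order the clients by revenue per Mbps: Client C 13 > Client J 11 > Client A 2.
Client C: +8 to 8 (cap) ; 8 left.
Give Client J 6 more to hit its cap of 7 ; 2 left.
Only 2 left; Client A takes them to reach 4.
Total = 11×7 + 2×4 + 13×8 = 189.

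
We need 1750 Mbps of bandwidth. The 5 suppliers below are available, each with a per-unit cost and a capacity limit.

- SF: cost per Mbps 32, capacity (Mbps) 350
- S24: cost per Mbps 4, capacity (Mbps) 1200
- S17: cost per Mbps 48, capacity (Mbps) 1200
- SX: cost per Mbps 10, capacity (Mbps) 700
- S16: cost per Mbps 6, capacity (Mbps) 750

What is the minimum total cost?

Use suppliers in increasing cost order.
S24 (4): use full 1200 → 550 Mbps to go.
Take 550 from S16 at 6 to finish.
SX, SF, S17: unused.
Cost = 1200×4 + 550×6 = 8100.

8100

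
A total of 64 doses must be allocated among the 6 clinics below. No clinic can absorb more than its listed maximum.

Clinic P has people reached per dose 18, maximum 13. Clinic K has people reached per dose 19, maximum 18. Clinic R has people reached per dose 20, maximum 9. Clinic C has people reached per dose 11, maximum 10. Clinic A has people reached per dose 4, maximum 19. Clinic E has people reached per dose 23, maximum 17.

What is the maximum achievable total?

Order the clinics by people reached per dose: Clinic E 23 > Clinic R 20 > Clinic K 19 > Clinic P 18 > Clinic C 11 > Clinic A 4.
Give Clinic E 17 to hit its cap of 17 → 47 left.
Give Clinic R 9 to hit its cap of 9 → 38 left.
Clinic K: +18 to 18 (cap) → 20 left.
Clinic P: +13 to 13 (cap) → 7 left.
Only 7 left; Clinic C takes them to reach 7.
Total = 18×13 + 19×18 + 20×9 + 11×7 + 23×17 = 1224.

1224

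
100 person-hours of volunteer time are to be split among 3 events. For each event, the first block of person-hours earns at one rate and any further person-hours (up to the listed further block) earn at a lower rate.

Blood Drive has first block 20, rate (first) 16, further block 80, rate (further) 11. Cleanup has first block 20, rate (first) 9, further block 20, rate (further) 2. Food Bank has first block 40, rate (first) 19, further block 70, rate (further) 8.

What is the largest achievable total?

1520

Rank every tier by rate: Food Bank/tier1 19 > Blood Drive/tier1 16 > Blood Drive/tier2 11 > Cleanup/tier1 9 > Food Bank/tier2 8 > Cleanup/tier2 2.
Food Bank tier1 at 19: fill all 40 — 60 left.
Fill Blood Drive tier1 block (20 at 16) — 40 left.
40 remain; put them into Blood Drive tier2 at 11.
Total = 19×40 + 16×20 + 11×40 = 1520.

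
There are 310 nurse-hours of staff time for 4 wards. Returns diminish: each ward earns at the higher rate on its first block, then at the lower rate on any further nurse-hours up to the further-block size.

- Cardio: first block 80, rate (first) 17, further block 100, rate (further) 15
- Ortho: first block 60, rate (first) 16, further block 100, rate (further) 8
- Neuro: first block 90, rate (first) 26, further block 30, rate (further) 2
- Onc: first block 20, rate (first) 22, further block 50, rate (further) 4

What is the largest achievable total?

Order all 8 blocks by rate: Neuro/first 26 > Onc/first 22 > Cardio/first 17 > Ortho/first 16 > Cardio/second 15 > Ortho/second 8 > Onc/second 4 > Neuro/second 2.
Fill Neuro first block (90 at 26) — 220 left.
Onc first at 22: fill all 20 — 200 left.
Fill Cardio first block (80 at 17) — 120 left.
Ortho/first (16): +60 — 60 left.
60 remain; put them into Cardio second at 15.
Total = 26×90 + 22×20 + 17×80 + 16×60 + 15×60 = 6000.

6000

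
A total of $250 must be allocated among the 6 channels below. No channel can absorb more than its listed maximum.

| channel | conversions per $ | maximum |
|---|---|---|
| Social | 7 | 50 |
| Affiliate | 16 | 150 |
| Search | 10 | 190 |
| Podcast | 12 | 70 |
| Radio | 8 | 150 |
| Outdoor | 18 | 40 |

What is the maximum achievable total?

3840

Highest conversions per $ first: Outdoor 18 > Affiliate 16 > Podcast 12 > Search 10 > Radio 8 > Social 7.
Outdoor takes 40 to reach its cap of 40 → 210 left.
Affiliate takes 150 to reach its cap of 150 → 60 left.
Podcast: +60 (room for 70) → 60. Pool exhausted.
Total = 16×150 + 12×60 + 18×40 = 3840.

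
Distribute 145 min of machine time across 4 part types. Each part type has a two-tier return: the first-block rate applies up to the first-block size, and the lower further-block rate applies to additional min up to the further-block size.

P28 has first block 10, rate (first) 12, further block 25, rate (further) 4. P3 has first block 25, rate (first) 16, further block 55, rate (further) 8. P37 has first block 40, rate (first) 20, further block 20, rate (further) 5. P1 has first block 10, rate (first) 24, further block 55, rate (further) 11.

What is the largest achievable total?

2205

Rank every tier by rate: P1/tier1 24 > P37/tier1 20 > P3/tier1 16 > P28/tier1 12 > P1/tier2 11 > P3/tier2 8 > P37/tier2 5 > P28/tier2 4.
Fill P1 tier1 block (10 at 24) → 135 left.
P37/tier1 (20): +40 → 95 left.
Fill P3 tier1 block (25 at 16) → 70 left.
Fill P28 tier1 block (10 at 12) → 60 left.
P1/tier2 (11): +55 → 5 left.
P3 tier2 at 8: only 5 left, fill 5.
Total = 24×10 + 20×40 + 16×25 + 12×10 + 11×55 + 8×5 = 2205.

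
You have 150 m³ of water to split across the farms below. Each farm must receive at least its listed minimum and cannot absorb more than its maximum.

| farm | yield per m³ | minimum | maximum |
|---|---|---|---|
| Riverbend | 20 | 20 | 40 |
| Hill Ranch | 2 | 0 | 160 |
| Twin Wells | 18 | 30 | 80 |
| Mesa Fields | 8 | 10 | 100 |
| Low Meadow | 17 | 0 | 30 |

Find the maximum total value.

Meeting every minimum uses 20+0+30+10+0 = 60 m³, leaving 90.
Highest yield per m³ first: Riverbend 20 > Twin Wells 18 > Low Meadow 17 > Mesa Fields 8 > Hill Ranch 2.
Riverbend: +20 to 40 (cap) — 70 left.
Twin Wells: +50 to 80 (cap) — 20 left.
Low Meadow: +20 (room for 30) → 20. Pool exhausted.
Total = 20×40 + 18×80 + 8×10 + 17×20 = 2660.

2660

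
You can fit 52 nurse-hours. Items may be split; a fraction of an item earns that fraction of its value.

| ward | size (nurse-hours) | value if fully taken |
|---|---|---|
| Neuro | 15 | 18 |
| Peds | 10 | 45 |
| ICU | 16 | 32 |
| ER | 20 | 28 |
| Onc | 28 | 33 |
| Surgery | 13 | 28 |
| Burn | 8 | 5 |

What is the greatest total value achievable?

123.2

Sort by value density: Peds 45/10≈4.5, Surgery 28/13≈2.15, ICU 32/16≈2, ER 28/20≈1.4, Neuro 18/15≈1.2, Onc 33/28≈1.18, Burn 5/8≈0.625.
Peds: take in full, 10 nurse-hours for value 45 → 42 left.
Surgery: take in full, 13 nurse-hours for value 28 → 29 left.
Take all of ICU (16 nurse-hours, value 32) → 13 nurse-hours left.
Fill the last 13 nurse-hours with part of ER: 13/20 of it earns 18.2.
Total value = 123.2.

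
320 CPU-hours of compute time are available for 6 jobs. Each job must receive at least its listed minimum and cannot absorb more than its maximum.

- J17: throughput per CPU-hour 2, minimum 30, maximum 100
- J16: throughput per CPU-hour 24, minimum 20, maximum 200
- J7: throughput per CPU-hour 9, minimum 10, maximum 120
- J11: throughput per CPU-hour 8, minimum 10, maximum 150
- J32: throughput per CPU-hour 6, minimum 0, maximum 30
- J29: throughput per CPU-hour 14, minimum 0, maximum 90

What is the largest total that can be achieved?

6010

Meeting every minimum uses 30+20+10+10+0+0 = 70 CPU-hours, leaving 250.
Rank by throughput per CPU-hour: J16 24 > J29 14 > J7 9 > J11 8 > J32 6 > J17 2.
J16 takes 180 more to reach its cap of 200 ; 70 left.
J29 has room for 90 more but only 70 remain, so it gets 70.
Total = 2×30 + 24×200 + 9×10 + 8×10 + 14×70 = 6010.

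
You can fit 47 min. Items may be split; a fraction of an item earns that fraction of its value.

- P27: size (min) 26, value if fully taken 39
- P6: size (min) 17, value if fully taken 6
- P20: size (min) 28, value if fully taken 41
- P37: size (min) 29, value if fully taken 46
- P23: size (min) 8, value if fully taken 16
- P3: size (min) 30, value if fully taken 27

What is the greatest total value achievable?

77

Rank by value-to-size ratio: P23 16/8≈2, P37 46/29≈1.59, P27 39/26≈1.5, P20 41/28≈1.46, P3 27/30≈0.9, P6 6/17≈0.353.
Take all of P23 (8 min, value 16) ; 39 min left.
P37: take in full, 29 min for value 46 ; 10 left.
10 min left: a 10/26 share of P27 gives 39×10/26 = 15.
Total value = 77.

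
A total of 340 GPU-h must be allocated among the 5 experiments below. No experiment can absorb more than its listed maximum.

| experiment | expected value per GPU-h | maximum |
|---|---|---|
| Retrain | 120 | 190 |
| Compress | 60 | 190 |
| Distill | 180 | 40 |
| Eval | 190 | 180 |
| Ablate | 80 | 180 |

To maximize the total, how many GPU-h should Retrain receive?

Highest expected value per GPU-h first: Eval 190 > Distill 180 > Retrain 120 > Ablate 80 > Compress 60.
Give Eval 180 to hit its cap of 180 — 160 left.
Distill: +40 to 40 (cap) — 120 left.
Retrain: +120 (room for 190) → 120. Pool exhausted.

120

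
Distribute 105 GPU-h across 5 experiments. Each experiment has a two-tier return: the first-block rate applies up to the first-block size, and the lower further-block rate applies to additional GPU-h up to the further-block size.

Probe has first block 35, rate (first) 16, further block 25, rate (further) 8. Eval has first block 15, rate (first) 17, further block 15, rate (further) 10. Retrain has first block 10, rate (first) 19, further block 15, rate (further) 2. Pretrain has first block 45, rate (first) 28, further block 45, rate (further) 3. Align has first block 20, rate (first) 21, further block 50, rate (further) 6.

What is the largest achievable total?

2365

Rank every tier by rate: Pretrain/first 28 > Align/first 21 > Retrain/first 19 > Eval/first 17 > Probe/first 16 > Eval/second 10 > Probe/second 8 > Align/second 6 > Pretrain/second 3 > Retrain/second 2.
Pretrain/first (28): +45 ; 60 left.
Align first at 21: fill all 20 ; 40 left.
Retrain/first (19): +10 ; 30 left.
Fill Eval first block (15 at 17) ; 15 left.
15 remain; put them into Probe first at 16.
Total = 28×45 + 21×20 + 19×10 + 17×15 + 16×15 = 2365.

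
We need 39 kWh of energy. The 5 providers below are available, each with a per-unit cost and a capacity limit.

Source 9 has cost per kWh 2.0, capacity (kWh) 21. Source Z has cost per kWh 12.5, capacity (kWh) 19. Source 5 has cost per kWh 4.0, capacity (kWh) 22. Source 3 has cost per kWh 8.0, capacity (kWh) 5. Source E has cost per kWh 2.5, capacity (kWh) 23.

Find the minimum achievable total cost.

87

Fill from the cheapest provider first.
Source 9 (2.0): use full 21 → 18 kWh to go.
Source E (2.5): take the remaining 18 → done.
Source 5, Source 3, Source Z: unused.
Cost = 21×2.0 + 18×2.5 = 87.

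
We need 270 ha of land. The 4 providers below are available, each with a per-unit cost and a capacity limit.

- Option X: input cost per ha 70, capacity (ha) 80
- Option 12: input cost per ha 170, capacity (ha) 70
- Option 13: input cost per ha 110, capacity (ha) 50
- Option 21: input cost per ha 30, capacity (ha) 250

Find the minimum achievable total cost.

8900

Use providers in increasing cost order.
Option 21 at 30: take all 250 ha ; 20 still needed.
Option X (70): take the remaining 20 ; done.
Option 13, Option 12: unused.
Cost = 250×30 + 20×70 = 8900.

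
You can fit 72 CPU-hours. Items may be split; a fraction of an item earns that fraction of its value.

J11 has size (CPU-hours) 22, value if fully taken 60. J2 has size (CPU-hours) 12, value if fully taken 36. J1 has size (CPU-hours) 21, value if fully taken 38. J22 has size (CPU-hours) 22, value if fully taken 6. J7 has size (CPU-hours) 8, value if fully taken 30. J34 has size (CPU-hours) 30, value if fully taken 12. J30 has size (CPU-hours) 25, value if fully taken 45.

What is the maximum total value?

180.2

Rank by value-to-size ratio: J7 30/8≈3.75, J2 36/12≈3, J11 60/22≈2.73, J1 38/21≈1.81, J30 45/25≈1.8, J34 12/30≈0.4, J22 6/22≈0.273.
All 8 CPU-hours of J7 fit (value 30) — 64 remain.
Take all of J2 (12 CPU-hours, value 36) — 52 CPU-hours left.
All 22 CPU-hours of J11 fit (value 60) — 30 remain.
All 21 CPU-hours of J1 fit (value 38) — 9 remain.
9 CPU-hours left: a 9/25 share of J30 gives 45×9/25 = 16.2.
Total value = 180.2.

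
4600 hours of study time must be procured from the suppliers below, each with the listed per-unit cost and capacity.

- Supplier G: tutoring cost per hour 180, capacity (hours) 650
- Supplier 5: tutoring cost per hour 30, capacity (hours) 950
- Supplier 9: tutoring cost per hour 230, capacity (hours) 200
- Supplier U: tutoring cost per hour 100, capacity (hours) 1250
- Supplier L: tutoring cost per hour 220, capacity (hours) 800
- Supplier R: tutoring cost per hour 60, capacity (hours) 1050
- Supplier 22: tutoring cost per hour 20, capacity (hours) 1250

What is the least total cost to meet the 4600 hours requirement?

259500

Use suppliers in increasing cost order.
Supplier 22 at 20: take all 1250 hours → 3350 still needed.
Take 950 from Supplier 5 at 30 → need 2400 more.
Supplier R (60): use full 1050 → 1350 hours to go.
Supplier U at 100: take all 1250 hours → 100 still needed.
Take 100 from Supplier G at 180 to finish.
Supplier L, Supplier 9: unused.
Cost = 1250×20 + 950×30 + 1050×60 + 1250×100 + 100×180 = 259500.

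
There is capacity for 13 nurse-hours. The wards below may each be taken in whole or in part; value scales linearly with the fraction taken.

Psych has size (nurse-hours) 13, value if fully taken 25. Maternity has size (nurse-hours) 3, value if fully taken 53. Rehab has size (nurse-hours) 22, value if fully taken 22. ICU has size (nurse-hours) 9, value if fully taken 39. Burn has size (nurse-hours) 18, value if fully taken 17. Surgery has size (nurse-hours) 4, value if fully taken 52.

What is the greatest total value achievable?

Best value per unit of size first: Maternity 53/3≈17.7, Surgery 52/4≈13, ICU 39/9≈4.33, Psych 25/13≈1.92, Rehab 22/22≈1, Burn 17/18≈0.944.
All 3 nurse-hours of Maternity fit (value 53) — 10 remain.
Take all of Surgery (4 nurse-hours, value 52) — 6 nurse-hours left.
Fill the last 6 nurse-hours with part of ICU: 6/9 of it earns 26.
Total value = 131.

131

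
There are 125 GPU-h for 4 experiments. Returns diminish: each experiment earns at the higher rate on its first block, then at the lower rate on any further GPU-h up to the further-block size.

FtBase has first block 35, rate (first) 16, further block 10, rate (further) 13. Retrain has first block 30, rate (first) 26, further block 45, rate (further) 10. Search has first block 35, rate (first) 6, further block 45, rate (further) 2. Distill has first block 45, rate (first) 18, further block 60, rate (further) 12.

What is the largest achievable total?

Rank every tier by rate: Retrain/tier1 26 > Distill/tier1 18 > FtBase/tier1 16 > FtBase/tier2 13 > Distill/tier2 12 > Retrain/tier2 10 > Search/tier1 6 > Search/tier2 2.
Fill Retrain tier1 block (30 at 26) — 95 left.
Distill/tier1 (18): +45 — 50 left.
FtBase/tier1 (16): +35 — 15 left.
Fill FtBase tier2 block (10 at 13) — 5 left.
5 remain; put them into Distill tier2 at 12.
Total = 26×30 + 18×45 + 16×35 + 13×10 + 12×5 = 2340.

2340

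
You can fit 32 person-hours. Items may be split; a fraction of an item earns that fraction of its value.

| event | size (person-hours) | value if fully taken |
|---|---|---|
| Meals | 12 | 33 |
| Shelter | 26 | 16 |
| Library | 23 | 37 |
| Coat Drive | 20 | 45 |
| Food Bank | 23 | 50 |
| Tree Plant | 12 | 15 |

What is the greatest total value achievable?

78

Best value per unit of size first: Meals 33/12≈2.75, Coat Drive 45/20≈2.25, Food Bank 50/23≈2.17, Library 37/23≈1.61, Tree Plant 15/12≈1.25, Shelter 16/26≈0.615.
Meals: take in full, 12 person-hours for value 33 — 20 left.
Coat Drive: take in full, 20 person-hours for value 45 — 0 left.
Total value = 78.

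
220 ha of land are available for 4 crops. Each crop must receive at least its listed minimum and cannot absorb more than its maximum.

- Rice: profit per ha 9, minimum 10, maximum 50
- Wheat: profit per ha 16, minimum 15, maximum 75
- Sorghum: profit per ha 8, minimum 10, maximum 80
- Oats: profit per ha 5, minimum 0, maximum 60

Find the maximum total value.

Meeting every minimum uses 10+15+10+0 = 35 ha, leaving 185.
Rank by profit per ha: Wheat 16 > Rice 9 > Sorghum 8 > Oats 5.
Wheat: +60 to 75 (cap) ; 125 left.
Rice: +40 to 50 (cap) ; 85 left.
Sorghum: +70 to 80 (cap) ; 15 left.
Only 15 left; Oats takes them to reach 15.
Total = 9×50 + 16×75 + 8×80 + 5×15 = 2365.

2365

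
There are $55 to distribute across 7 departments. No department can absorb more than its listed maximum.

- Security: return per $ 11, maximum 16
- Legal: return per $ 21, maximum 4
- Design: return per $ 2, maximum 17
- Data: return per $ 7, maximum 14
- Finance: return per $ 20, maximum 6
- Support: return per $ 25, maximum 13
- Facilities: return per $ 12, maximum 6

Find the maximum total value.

847

Highest return per $ first: Support 25 > Legal 21 > Finance 20 > Facilities 12 > Security 11 > Data 7 > Design 2.
Support: +13 to 13 (cap) → 42 left.
Give Legal 4 to hit its cap of 4 → 38 left.
Give Finance 6 to hit its cap of 6 → 32 left.
Facilities: +6 to 6 (cap) → 26 left.
Give Security 16 to hit its cap of 16 → 10 left.
Data: +10 (room for 14) → 10. Pool exhausted.
Total = 11×16 + 21×4 + 7×10 + 20×6 + 25×13 + 12×6 = 847.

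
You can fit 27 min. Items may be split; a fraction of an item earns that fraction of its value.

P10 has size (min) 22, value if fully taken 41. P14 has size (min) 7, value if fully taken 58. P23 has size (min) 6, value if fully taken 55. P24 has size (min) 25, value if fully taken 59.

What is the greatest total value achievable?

Rank by value-to-size ratio: P23 55/6≈9.17, P14 58/7≈8.29, P24 59/25≈2.36, P10 41/22≈1.86.
P23: take in full, 6 min for value 55 ; 21 left.
All 7 min of P14 fit (value 58) ; 14 remain.
Fill the last 14 min with part of P24: 14/25 of it earns 33.04.
Total value = 146.04.

146.04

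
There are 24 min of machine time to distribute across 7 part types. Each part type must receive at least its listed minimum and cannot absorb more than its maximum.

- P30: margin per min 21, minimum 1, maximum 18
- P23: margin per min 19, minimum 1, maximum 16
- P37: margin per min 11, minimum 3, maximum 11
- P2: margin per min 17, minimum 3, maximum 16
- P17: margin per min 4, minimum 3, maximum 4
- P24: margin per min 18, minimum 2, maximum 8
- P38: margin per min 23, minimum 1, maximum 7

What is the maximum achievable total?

Meeting every minimum uses 1+1+3+3+3+2+1 = 14 min, leaving 10.
Rank by margin per min: P38 23 > P30 21 > P23 19 > P24 18 > P2 17 > P37 11 > P17 4.
P38: +6 to 7 (cap) → 4 left.
P30 has room for 17 more but only 4 remain, so it gets 5.
Total = 21×5 + 19×1 + 11×3 + 17×3 + 4×3 + 18×2 + 23×7 = 417.

417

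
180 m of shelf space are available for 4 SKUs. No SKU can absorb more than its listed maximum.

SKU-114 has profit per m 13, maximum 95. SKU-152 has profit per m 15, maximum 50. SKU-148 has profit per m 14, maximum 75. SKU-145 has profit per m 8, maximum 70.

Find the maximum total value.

2515

Highest profit per m first: SKU-152 15 > SKU-148 14 > SKU-114 13 > SKU-145 8.
SKU-152: +50 to 50 (cap) ; 130 left.
SKU-148: +75 to 75 (cap) ; 55 left.
SKU-114 has room for 95 but only 55 remain, so it gets 55.
Total = 13×55 + 15×50 + 14×75 = 2515.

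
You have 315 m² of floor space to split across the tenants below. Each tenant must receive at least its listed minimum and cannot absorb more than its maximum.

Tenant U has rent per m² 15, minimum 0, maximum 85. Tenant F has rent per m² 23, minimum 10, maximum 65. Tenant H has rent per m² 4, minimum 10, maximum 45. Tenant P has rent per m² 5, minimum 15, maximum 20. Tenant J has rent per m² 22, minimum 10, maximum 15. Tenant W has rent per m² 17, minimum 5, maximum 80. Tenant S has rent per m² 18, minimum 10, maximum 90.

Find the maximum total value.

5520

Meeting every minimum uses 0+10+10+15+10+5+10 = 60 m², leaving 255.
Highest rent per m² first: Tenant F 23 > Tenant J 22 > Tenant S 18 > Tenant W 17 > Tenant U 15 > Tenant P 5 > Tenant H 4.
Tenant F: +55 to 65 (cap) ; 200 left.
Give Tenant J 5 more to hit its cap of 15 ; 195 left.
Give Tenant S 80 more to hit its cap of 90 ; 115 left.
Give Tenant W 75 more to hit its cap of 80 ; 40 left.
Only 40 left; Tenant U takes them to reach 40.
Total = 15×40 + 23×65 + 4×10 + 5×15 + 22×15 + 17×80 + 18×90 = 5520.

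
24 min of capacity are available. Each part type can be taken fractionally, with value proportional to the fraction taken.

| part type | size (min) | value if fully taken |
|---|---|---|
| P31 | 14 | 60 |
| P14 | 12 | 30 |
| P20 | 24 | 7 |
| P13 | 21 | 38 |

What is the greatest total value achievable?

Rank by value-to-size ratio: P31 60/14≈4.29, P14 30/12≈2.5, P13 38/21≈1.81, P20 7/24≈0.292.
All 14 min of P31 fit (value 60) ; 10 remain.
Fill the last 10 min with part of P14: 10/12 of it earns 25.
Total value = 85.

85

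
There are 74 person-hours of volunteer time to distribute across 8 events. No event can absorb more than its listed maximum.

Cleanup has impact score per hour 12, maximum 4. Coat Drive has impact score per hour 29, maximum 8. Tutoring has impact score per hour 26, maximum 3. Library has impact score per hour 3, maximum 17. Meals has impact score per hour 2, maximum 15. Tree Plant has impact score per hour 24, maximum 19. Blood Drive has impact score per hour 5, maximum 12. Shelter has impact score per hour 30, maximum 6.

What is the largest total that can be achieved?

1115

Order the events by impact score per hour: Shelter 30 > Coat Drive 29 > Tutoring 26 > Tree Plant 24 > Cleanup 12 > Blood Drive 5 > Library 3 > Meals 2.
Shelter: +6 to 6 (cap) ; 68 left.
Give Coat Drive 8 to hit its cap of 8 ; 60 left.
Give Tutoring 3 to hit its cap of 3 ; 57 left.
Tree Plant takes 19 to reach its cap of 19 ; 38 left.
Cleanup: +4 to 4 (cap) ; 34 left.
Give Blood Drive 12 to hit its cap of 12 ; 22 left.
Library takes 17 to reach its cap of 17 ; 5 left.
Meals has room for 15 but only 5 remain, so it gets 5.
Total = 12×4 + 29×8 + 26×3 + 3×17 + 2×5 + 24×19 + 5×12 + 30×6 = 1115.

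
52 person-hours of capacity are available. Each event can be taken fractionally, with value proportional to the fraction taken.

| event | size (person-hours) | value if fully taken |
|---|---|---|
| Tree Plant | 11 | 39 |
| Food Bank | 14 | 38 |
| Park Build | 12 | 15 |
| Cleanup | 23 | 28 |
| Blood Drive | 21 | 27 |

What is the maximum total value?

111.5

Best value per unit of size first: Tree Plant 39/11≈3.55, Food Bank 38/14≈2.71, Blood Drive 27/21≈1.29, Park Build 15/12≈1.25, Cleanup 28/23≈1.22.
Tree Plant: take in full, 11 person-hours for value 39 — 41 left.
Take all of Food Bank (14 person-hours, value 38) — 27 person-hours left.
All 21 person-hours of Blood Drive fit (value 27) — 6 remain.
6 person-hours left: a 6/12 share of Park Build gives 15×6/12 = 7.5.
Total value = 111.5.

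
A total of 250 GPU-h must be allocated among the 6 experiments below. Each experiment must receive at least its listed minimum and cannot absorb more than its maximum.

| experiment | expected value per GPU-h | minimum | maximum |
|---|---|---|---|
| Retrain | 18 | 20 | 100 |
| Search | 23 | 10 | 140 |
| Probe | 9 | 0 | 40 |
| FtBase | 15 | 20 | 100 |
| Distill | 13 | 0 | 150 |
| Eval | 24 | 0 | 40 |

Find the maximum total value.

5380

Meeting every minimum uses 20+10+0+20+0+0 = 50 GPU-h, leaving 200.
Rank by expected value per GPU-h: Eval 24 > Search 23 > Retrain 18 > FtBase 15 > Distill 13 > Probe 9.
Eval: +40 to 40 (cap) — 160 left.
Search takes 130 more to reach its cap of 140 — 30 left.
Retrain has room for 80 more but only 30 remain, so it gets 50.
Total = 18×50 + 23×140 + 15×20 + 24×40 = 5380.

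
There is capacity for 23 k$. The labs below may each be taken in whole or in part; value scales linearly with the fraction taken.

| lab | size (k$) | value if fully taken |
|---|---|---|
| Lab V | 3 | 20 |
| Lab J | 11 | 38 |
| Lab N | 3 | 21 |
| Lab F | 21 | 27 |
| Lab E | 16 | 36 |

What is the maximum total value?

92.5

Sort by value density: Lab N 21/3≈7, Lab V 20/3≈6.67, Lab J 38/11≈3.45, Lab E 36/16≈2.25, Lab F 27/21≈1.29.
All 3 k$ of Lab N fit (value 21) ; 20 remain.
All 3 k$ of Lab V fit (value 20) ; 17 remain.
Lab J: take in full, 11 k$ for value 38 ; 6 left.
6 k$ left: a 6/16 share of Lab E gives 36×6/16 = 13.5.
Total value = 92.5.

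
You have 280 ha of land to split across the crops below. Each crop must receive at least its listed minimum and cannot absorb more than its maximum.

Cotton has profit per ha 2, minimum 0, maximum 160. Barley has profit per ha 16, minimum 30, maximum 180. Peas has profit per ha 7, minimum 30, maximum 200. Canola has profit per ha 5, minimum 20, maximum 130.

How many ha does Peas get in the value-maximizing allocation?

80

Meeting every minimum uses 0+30+30+20 = 80 ha, leaving 200.
Order the crops by profit per ha: Barley 16 > Peas 7 > Canola 5 > Cotton 2.
Barley takes 150 more to reach its cap of 180 ; 50 left.
Peas has room for 170 more but only 50 remain, so it gets 80.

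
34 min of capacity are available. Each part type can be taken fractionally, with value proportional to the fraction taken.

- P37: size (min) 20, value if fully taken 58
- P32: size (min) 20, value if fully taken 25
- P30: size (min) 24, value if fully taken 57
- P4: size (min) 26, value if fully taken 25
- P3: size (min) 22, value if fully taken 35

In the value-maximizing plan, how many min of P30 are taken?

Best value per unit of size first: P37 58/20≈2.9, P30 57/24≈2.38, P3 35/22≈1.59, P32 25/20≈1.25, P4 25/26≈0.962.
All 20 min of P37 fit (value 58) ; 14 remain.
Fill the last 14 min with part of P30: 14/24 of it earns 33.25.

14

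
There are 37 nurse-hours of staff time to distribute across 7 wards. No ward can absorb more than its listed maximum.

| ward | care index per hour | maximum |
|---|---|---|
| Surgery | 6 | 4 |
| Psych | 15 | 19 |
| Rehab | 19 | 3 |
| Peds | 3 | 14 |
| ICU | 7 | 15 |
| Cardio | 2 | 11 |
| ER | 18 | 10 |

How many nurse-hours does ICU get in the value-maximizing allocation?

Rank by care index per hour: Rehab 19 > ER 18 > Psych 15 > ICU 7 > Surgery 6 > Peds 3 > Cardio 2.
Rehab: +3 to 3 (cap) → 34 left.
Give ER 10 to hit its cap of 10 → 24 left.
Give Psych 19 to hit its cap of 19 → 5 left.
Only 5 left; ICU takes them to reach 5.

5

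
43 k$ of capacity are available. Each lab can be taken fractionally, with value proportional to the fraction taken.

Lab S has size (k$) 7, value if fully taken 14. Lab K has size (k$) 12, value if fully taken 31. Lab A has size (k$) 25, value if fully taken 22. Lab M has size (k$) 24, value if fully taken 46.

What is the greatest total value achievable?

Rank by value-to-size ratio: Lab K 31/12≈2.58, Lab S 14/7≈2, Lab M 46/24≈1.92, Lab A 22/25≈0.88.
All 12 k$ of Lab K fit (value 31) ; 31 remain.
Lab S: take in full, 7 k$ for value 14 ; 24 left.
Lab M: take in full, 24 k$ for value 46 ; 0 left.
Total value = 91.

91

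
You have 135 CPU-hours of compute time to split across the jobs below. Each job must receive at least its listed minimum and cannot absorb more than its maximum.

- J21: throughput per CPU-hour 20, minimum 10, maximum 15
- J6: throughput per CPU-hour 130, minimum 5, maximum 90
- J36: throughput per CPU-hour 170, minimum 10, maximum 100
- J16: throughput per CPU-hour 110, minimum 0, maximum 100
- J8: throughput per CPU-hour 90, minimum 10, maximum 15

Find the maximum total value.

20050

Meeting every minimum uses 10+5+10+0+10 = 35 CPU-hours, leaving 100.
Rank by throughput per CPU-hour: J36 170 > J6 130 > J16 110 > J8 90 > J21 20.
J36: +90 to 100 (cap) → 10 left.
J6: +10 (room for 85) → 15. Pool exhausted.
Total = 20×10 + 130×15 + 170×100 + 90×10 = 20050.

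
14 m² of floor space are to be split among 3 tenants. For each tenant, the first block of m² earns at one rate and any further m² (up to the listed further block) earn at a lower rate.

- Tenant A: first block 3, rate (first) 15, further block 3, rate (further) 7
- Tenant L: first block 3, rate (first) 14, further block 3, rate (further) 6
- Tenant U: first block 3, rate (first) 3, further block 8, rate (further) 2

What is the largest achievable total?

Rank every tier by rate: Tenant A/first 15 > Tenant L/first 14 > Tenant A/second 7 > Tenant L/second 6 > Tenant U/first 3 > Tenant U/second 2.
Tenant A first at 15: fill all 3 → 11 left.
Fill Tenant L first block (3 at 14) → 8 left.
Tenant A/second (7): +3 → 5 left.
Tenant L second at 6: fill all 3 → 2 left.
Tenant U/first: +2 of 3 at 3; pool empty.
Total = 15×3 + 14×3 + 7×3 + 6×3 + 3×2 = 132.

132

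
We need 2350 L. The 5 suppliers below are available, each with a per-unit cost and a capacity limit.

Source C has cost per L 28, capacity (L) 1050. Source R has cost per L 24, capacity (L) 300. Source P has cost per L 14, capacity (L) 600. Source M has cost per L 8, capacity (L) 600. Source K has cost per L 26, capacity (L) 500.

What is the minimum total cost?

Use suppliers in increasing cost order.
Source M at 8: take all 600 L — 1750 still needed.
Source P (14): use full 600 — 1150 L to go.
Source R (24): use full 300 — 850 L to go.
Source K (26): use full 500 — 350 L to go.
Take 350 from Source C at 28 to finish.
Cost = 600×8 + 600×14 + 300×24 + 500×26 + 350×28 = 43200.

43200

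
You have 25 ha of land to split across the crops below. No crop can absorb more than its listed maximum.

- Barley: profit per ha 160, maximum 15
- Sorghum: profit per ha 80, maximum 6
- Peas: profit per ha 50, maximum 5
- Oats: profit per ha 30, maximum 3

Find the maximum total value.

Highest profit per ha first: Barley 160 > Sorghum 80 > Peas 50 > Oats 30.
Barley takes 15 to reach its cap of 15 — 10 left.
Sorghum takes 6 to reach its cap of 6 — 4 left.
Peas: +4 (room for 5) → 4. Pool exhausted.
Total = 160×15 + 80×6 + 50×4 = 3080.

3080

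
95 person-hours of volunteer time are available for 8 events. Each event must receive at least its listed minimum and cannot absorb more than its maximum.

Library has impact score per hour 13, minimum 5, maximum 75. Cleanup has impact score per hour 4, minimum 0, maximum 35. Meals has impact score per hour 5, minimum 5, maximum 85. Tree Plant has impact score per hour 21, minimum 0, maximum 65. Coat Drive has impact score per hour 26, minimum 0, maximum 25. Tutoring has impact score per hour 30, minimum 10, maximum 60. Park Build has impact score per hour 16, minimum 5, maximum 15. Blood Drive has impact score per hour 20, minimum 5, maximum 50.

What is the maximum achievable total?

2460

Meeting every minimum uses 5+0+5+0+0+10+5+5 = 30 person-hours, leaving 65.
Rank by impact score per hour: Tutoring 30 > Coat Drive 26 > Tree Plant 21 > Blood Drive 20 > Park Build 16 > Library 13 > Meals 5 > Cleanup 4.
Tutoring takes 50 more to reach its cap of 60 ; 15 left.
Coat Drive has room for 25 more but only 15 remain, so it gets 15.
Total = 13×5 + 5×5 + 26×15 + 30×60 + 16×5 + 20×5 = 2460.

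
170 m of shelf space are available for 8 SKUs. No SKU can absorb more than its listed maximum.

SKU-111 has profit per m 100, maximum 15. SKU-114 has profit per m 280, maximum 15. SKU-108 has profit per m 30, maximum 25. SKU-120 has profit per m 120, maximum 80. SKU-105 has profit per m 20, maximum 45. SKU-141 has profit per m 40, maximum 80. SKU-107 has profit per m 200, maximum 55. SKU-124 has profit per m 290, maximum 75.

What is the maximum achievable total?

Highest profit per m first: SKU-124 290 > SKU-114 280 > SKU-107 200 > SKU-120 120 > SKU-111 100 > SKU-141 40 > SKU-108 30 > SKU-105 20.
SKU-124: +75 to 75 (cap) ; 95 left.
SKU-114: +15 to 15 (cap) ; 80 left.
SKU-107: +55 to 55 (cap) ; 25 left.
SKU-120: +25 (room for 80) → 25. Pool exhausted.
Total = 280×15 + 120×25 + 200×55 + 290×75 = 39950.

39950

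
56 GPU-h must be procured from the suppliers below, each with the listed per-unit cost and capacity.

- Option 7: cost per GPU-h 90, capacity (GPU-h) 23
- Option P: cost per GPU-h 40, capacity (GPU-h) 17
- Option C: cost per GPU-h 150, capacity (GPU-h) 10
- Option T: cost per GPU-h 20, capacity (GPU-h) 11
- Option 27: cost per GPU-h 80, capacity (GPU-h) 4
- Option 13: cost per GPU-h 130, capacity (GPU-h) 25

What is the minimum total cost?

3420

Cheapest first:
Take 11 from Option T at 20 ; need 45 more.
Option P at 40: take all 17 GPU-h ; 28 still needed.
Take 4 from Option 27 at 80 ; need 24 more.
Option 7 (90): use full 23 ; 1 GPU-h to go.
Option 13 (130): take the remaining 1 ; done.
Option C: unused.
Cost = 11×20 + 17×40 + 4×80 + 23×90 + 1×130 = 3420.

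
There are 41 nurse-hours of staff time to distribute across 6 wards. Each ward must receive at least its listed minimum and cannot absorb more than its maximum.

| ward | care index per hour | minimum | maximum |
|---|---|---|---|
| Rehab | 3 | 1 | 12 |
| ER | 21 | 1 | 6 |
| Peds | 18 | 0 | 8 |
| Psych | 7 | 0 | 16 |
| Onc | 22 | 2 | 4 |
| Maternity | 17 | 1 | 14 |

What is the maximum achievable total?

655

Meeting every minimum uses 1+1+0+0+2+1 = 5 nurse-hours, leaving 36.
Rank by care index per hour: Onc 22 > ER 21 > Peds 18 > Maternity 17 > Psych 7 > Rehab 3.
Onc takes 2 more to reach its cap of 4 — 34 left.
ER: +5 to 6 (cap) — 29 left.
Give Peds 8 more to hit its cap of 8 — 21 left.
Maternity: +13 to 14 (cap) — 8 left.
Psych has room for 16 more but only 8 remain, so it gets 8.
Total = 3×1 + 21×6 + 18×8 + 7×8 + 22×4 + 17×14 = 655.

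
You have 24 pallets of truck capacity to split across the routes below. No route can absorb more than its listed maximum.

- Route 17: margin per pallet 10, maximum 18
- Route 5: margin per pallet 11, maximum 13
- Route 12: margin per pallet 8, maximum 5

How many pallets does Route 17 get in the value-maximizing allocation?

11

Highest margin per pallet first: Route 5 11 > Route 17 10 > Route 12 8.
Give Route 5 13 to hit its cap of 13 — 11 left.
Route 17: +11 (room for 18) → 11. Pool exhausted.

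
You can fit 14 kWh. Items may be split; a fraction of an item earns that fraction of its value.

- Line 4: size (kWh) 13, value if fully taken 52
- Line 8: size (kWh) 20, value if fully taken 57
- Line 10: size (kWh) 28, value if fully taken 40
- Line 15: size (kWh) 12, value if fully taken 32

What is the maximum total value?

54.85

Sort by value density: Line 4 52/13≈4, Line 8 57/20≈2.85, Line 15 32/12≈2.67, Line 10 40/28≈1.43.
Take all of Line 4 (13 kWh, value 52) ; 1 kWh left.
1 kWh left: a 1/20 share of Line 8 gives 57×1/20 = 2.85.
Total value = 54.85.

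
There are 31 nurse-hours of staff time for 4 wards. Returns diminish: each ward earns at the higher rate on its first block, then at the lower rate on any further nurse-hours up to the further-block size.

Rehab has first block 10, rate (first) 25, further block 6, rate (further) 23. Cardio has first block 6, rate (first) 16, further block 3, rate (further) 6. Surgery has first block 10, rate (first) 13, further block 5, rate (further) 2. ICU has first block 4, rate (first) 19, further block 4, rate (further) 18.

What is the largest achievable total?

Rank every tier by rate: Rehab/tier1 25 > Rehab/tier2 23 > ICU/tier1 19 > ICU/tier2 18 > Cardio/tier1 16 > Surgery/tier1 13 > Cardio/tier2 6 > Surgery/tier2 2.
Rehab/tier1 (25): +10 — 21 left.
Rehab tier2 at 23: fill all 6 — 15 left.
ICU tier1 at 19: fill all 4 — 11 left.
ICU tier2 at 18: fill all 4 — 7 left.
Fill Cardio tier1 block (6 at 16) — 1 left.
Surgery tier1 at 13: only 1 left, fill 1.
Total = 25×10 + 23×6 + 19×4 + 18×4 + 16×6 + 13×1 = 645.

645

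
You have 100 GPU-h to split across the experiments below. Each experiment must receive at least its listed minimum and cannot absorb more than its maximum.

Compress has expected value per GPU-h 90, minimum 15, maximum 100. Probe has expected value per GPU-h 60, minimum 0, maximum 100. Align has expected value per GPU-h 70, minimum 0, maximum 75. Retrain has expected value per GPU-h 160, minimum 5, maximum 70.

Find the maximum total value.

13900

Meeting every minimum uses 15+0+0+5 = 20 GPU-h, leaving 80.
Order the experiments by expected value per GPU-h: Retrain 160 > Compress 90 > Align 70 > Probe 60.
Retrain takes 65 more to reach its cap of 70 — 15 left.
Compress: +15 (room for 85) → 30. Pool exhausted.
Total = 90×30 + 160×70 = 13900.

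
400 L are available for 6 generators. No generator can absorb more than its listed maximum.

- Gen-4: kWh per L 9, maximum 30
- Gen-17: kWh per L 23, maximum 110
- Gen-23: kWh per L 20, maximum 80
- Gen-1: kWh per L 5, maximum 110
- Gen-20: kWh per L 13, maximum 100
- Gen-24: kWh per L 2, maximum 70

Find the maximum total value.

6100

Order the generators by kWh per L: Gen-17 23 > Gen-23 20 > Gen-20 13 > Gen-4 9 > Gen-1 5 > Gen-24 2.
Give Gen-17 110 to hit its cap of 110 → 290 left.
Gen-23: +80 to 80 (cap) → 210 left.
Gen-20: +100 to 100 (cap) → 110 left.
Gen-4 takes 30 to reach its cap of 30 → 80 left.
Only 80 left; Gen-1 takes them to reach 80.
Total = 9×30 + 23×110 + 20×80 + 5×80 + 13×100 = 6100.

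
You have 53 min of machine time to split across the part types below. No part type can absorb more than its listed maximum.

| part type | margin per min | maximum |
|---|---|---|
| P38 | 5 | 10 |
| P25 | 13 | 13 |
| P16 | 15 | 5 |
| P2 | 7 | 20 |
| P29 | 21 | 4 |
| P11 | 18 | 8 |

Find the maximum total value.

627

Order the part types by margin per min: P29 21 > P11 18 > P16 15 > P25 13 > P2 7 > P38 5.
P29: +4 to 4 (cap) → 49 left.
P11: +8 to 8 (cap) → 41 left.
Give P16 5 to hit its cap of 5 → 36 left.
P25: +13 to 13 (cap) → 23 left.
Give P2 20 to hit its cap of 20 → 3 left.
Only 3 left; P38 takes them to reach 3.
Total = 5×3 + 13×13 + 15×5 + 7×20 + 21×4 + 18×8 = 627.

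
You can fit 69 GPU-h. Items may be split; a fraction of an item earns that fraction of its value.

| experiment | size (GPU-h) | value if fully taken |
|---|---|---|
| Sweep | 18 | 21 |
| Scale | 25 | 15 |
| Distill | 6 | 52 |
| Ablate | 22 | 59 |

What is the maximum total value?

145.8

Rank by value-to-size ratio: Distill 52/6≈8.67, Ablate 59/22≈2.68, Sweep 21/18≈1.17, Scale 15/25≈0.6.
Distill: take in full, 6 GPU-h for value 52 — 63 left.
Ablate: take in full, 22 GPU-h for value 59 — 41 left.
Take all of Sweep (18 GPU-h, value 21) — 23 GPU-h left.
Fill the last 23 GPU-h with part of Scale: 23/25 of it earns 13.8.
Total value = 145.8.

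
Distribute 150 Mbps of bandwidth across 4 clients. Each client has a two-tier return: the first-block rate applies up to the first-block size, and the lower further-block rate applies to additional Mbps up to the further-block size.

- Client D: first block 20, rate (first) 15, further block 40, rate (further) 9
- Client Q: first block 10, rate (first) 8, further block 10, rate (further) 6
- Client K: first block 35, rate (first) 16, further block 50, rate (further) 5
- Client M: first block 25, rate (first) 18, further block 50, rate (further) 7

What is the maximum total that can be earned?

1890

Order all 8 blocks by rate: Client M/first 18 > Client K/first 16 > Client D/first 15 > Client D/second 9 > Client Q/first 8 > Client M/second 7 > Client Q/second 6 > Client K/second 5.
Client M first at 18: fill all 25 → 125 left.
Fill Client K first block (35 at 16) → 90 left.
Fill Client D first block (20 at 15) → 70 left.
Client D/second (9): +40 → 30 left.
Client Q/first (8): +10 → 20 left.
Client M/second: +20 of 50 at 7; pool empty.
Total = 18×25 + 16×35 + 15×20 + 9×40 + 8×10 + 7×20 = 1890.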